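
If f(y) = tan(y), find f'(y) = cos(y)^(-2)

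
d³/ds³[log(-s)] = 2/s^3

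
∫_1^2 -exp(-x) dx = -exp(-1) + exp(-2)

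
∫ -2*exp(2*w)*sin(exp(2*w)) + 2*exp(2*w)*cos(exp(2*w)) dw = sqrt(2)*sin(exp(2*w) + pi/4) + C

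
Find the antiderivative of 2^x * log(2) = 2^x + C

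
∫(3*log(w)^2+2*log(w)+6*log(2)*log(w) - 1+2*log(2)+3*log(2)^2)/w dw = (log(2*w)^2 + log(2*w) - 1)*log(2*w) + C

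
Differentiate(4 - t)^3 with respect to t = -3*t^2 + 24*t - 48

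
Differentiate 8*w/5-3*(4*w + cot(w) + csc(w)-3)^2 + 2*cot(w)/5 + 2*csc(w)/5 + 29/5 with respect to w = 24*w*cot(w)^2 + 24*w*cot(w)*csc(w) - 72*w + 6*cot(w)^3 + 12*cot(w)^2*csc(w) - 92*cot(w)^2/5 + 6*cot(w)*csc(w)^2 - 92*cot(w)*csc(w)/5 - 18*cot(w) - 18*csc(w) + 276/5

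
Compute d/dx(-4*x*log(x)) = -4*log(x) - 4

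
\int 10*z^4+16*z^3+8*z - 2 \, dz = 2*z^5 + 4*z^4 + 4*z^2 - 2*z + C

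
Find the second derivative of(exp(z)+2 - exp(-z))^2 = (4*exp(4*z) + 4*exp(3*z) - 4*exp(z) + 4)*exp(-2*z)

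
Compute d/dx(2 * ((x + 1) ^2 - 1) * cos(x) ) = -2*x^2*sin(x) - 4*x*sin(x) + 4*x*cos(x) + 4*cos(x)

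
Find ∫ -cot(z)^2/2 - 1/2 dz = cot(z)/2 + C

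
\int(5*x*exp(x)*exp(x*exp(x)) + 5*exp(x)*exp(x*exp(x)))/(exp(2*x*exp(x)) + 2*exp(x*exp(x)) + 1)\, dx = (9*exp(x*exp(x)) + 4)/(exp(x*exp(x)) + 1) + C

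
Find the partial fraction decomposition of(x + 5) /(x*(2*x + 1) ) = -9/(2*x + 1) + 5/x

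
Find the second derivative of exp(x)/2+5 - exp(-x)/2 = (exp(2*x) - 1)*exp(-x)/2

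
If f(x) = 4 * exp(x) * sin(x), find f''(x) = 8*exp(x)*cos(x)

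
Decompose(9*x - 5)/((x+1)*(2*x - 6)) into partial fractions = 7/(4*(x + 1)) + 11/(4*(x - 3))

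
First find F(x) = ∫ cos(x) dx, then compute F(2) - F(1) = -sin(1) + sin(2)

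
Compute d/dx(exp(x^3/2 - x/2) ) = 3*x^2*exp(x^3/2 - x/2)/2 - exp(x^3/2 - x/2)/2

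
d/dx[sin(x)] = cos(x)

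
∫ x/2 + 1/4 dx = x^2/4 + x/4 + C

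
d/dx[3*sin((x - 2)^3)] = 9*(x - 2)^2*cos(x^3 - 6*x^2 + 12*x - 8)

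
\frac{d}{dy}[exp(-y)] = -exp(-y)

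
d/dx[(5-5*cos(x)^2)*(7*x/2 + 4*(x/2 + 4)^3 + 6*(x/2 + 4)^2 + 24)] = 5*x^3*sin(2*x)/2 + 135*x^2*sin(2*x)/2 - 15*x^2*cos(x)^2/2 + 15*x^2/2 + 1235*x*sin(2*x)/2 - 135*x*cos(x)^2 + 135*x + 1880*sin(2*x) - 1235*cos(x)^2/2 + 1235/2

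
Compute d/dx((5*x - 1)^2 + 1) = 50*x - 10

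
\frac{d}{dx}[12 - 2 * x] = -2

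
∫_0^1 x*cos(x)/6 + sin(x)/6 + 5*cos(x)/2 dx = 8*sin(1)/3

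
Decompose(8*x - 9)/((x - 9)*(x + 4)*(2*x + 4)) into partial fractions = -41/(52*(x + 4)) + 25/(44*(x + 2)) + 63/(286*(x - 9))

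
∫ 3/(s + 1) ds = log(3*(s + 1)^3) + C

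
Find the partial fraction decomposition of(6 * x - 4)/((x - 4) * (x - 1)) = -2/(3*(x - 1)) + 20/(3*(x - 4))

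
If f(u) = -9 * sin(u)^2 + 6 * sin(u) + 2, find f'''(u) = 6*(12*sin(u) - 1)*cos(u)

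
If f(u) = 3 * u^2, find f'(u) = 6*u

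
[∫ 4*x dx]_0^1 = 2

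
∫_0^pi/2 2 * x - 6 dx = -9 + (-3 + pi/2)^2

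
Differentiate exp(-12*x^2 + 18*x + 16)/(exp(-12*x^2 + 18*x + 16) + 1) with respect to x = (-24*x*exp(-12*x^2 + 18*x + 16) + 18*exp(-12*x^2 + 18*x + 16))/(exp(32)*exp(36*x)*exp(-24*x^2) + 2*exp(16)*exp(18*x)*exp(-12*x^2) + 1)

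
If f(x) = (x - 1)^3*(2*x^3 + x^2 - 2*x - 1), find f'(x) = 12*x^5 - 25*x^4 + 4*x^3 + 18*x^2 - 8*x - 1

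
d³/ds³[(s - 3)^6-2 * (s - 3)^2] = 120*s^3 - 1080*s^2 + 3240*s - 3240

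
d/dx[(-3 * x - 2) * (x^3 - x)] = -12*x^3 - 6*x^2 + 6*x + 2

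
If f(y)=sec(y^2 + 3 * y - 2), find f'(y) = 2*y*tan(y^2 + 3*y - 2)*sec(y^2 + 3*y - 2) + 3*tan(y^2 + 3*y - 2)*sec(y^2 + 3*y - 2)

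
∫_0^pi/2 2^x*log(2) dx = -1 + 2^(pi/2)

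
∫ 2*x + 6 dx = x^2 + 6*x + C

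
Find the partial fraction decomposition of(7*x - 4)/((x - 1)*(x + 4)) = 32/(5*(x + 4)) + 3/(5*(x - 1))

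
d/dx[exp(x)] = exp(x)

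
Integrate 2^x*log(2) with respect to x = 2^x + C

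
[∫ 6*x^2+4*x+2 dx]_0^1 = 6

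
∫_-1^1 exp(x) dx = E - exp(-1)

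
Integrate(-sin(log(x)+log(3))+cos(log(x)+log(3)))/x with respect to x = sqrt(2)*sin(log(x) + pi/4 + log(3)) + C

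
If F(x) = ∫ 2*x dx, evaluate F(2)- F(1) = 3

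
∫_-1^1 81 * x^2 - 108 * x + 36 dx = 126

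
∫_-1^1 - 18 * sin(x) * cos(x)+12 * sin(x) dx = 0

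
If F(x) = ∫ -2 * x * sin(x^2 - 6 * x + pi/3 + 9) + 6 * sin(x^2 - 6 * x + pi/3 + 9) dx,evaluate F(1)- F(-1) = -cos(pi/3 + 16) + cos(pi/3 + 4)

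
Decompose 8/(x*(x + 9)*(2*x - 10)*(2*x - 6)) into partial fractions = -1/(756*(x + 9)) - 1/(36*(x - 3)) + 1/(70*(x - 5)) + 2/(135*x)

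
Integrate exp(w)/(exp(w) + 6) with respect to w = log(exp(w) + 6) + C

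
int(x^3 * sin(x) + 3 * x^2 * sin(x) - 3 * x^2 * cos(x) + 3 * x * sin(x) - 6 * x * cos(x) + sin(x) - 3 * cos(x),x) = -(x + 1)^3*cos(x) + C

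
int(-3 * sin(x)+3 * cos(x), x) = 3*sqrt(2)*sin(x + pi/4) + C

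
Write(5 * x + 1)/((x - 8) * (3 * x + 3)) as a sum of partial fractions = 4/(27*(x + 1)) + 41/(27*(x - 8))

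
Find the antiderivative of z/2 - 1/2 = z^2/4 - z/2 + C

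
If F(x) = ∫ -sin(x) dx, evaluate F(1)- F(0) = -1 + cos(1)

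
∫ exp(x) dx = exp(x) + C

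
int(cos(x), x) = sin(x) + C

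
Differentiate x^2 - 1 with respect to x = 2*x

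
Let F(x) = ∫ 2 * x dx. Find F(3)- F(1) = 8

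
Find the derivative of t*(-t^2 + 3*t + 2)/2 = -3*t^2/2 + 3*t + 1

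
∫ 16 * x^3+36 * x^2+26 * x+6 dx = 4*x^4 + 12*x^3 + 13*x^2 + 6*x + C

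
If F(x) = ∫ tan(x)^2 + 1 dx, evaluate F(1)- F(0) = tan(1)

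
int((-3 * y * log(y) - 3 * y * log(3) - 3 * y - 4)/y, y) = -(3*y + 4)*log(3*y) + C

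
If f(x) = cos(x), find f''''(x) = cos(x)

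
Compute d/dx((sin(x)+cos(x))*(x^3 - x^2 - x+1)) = -x^3*sin(x) + x^3*cos(x) + 4*x^2*sin(x) + 2*x^2*cos(x) - x*sin(x) - 3*x*cos(x) - 2*sin(x)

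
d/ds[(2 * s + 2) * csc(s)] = -2*s*cot(s)*csc(s) - 2*cot(s)*csc(s) + 2*csc(s)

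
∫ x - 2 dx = x^2/2 - 2*x + C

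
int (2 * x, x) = x^2 + C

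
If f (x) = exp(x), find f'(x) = exp(x)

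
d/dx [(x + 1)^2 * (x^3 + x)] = 5*x^4 + 8*x^3 + 6*x^2 + 4*x + 1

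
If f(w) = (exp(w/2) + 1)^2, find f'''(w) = exp(w/2)/4 + exp(w)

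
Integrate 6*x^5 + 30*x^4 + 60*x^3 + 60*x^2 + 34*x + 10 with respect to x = x^6 + 6*x^5 + 15*x^4 + 20*x^3 + 17*x^2 + 10*x + C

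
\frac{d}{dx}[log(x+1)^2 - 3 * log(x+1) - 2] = (2*log(x + 1) - 3)/(x + 1)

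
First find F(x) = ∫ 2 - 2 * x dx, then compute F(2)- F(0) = 0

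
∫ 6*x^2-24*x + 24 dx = 2*x^3 - 12*x^2 + 24*x + C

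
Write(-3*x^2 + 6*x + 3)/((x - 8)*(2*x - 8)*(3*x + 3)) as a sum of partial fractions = -1/(45*(x + 1)) + 7/(40*(x - 4)) - 47/(72*(x - 8))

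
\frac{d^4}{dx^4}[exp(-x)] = exp(-x)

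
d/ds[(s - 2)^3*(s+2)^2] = 5*s^4 - 8*s^3 - 24*s^2 + 32*s + 16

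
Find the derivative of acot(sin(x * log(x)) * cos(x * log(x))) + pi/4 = (-log(x) - 1)*cos(2*x*log(x))/((1 - cos(4*x*log(x)))/8 + 1)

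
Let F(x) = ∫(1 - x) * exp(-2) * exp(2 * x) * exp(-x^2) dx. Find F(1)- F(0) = -exp(-2)/2 + exp(-1)/2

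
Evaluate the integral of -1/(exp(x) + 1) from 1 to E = -log(exp(-1) + 1) + log(exp(-E) + 1)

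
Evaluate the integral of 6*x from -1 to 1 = 0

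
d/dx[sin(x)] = cos(x)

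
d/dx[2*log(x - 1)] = 2/(x - 1)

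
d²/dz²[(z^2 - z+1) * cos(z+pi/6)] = -z^2*cos(z + pi/6) - 4*z*sin(z + pi/6) + z*cos(z + pi/6) + 2*sin(z + pi/6) + cos(z + pi/6)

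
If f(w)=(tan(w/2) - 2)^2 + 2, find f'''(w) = 3*tan(w/2)^5 - 3*tan(w/2)^4 + 5*tan(w/2)^3 - 4*tan(w/2)^2 + 2*tan(w/2) - 1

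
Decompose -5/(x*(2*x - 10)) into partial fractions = -1/(2*(x - 5)) + 1/(2*x)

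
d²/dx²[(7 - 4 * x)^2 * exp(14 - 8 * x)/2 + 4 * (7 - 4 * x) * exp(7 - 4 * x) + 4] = (512*x^2 - 256*x*exp(4*x - 7) - 2048*x + 576*exp(4*x - 7) + 2032)*exp(14 - 8*x)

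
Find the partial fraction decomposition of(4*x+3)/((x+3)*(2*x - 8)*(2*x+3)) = 2/(11*(2*x + 3)) - 3/(14*(x + 3)) + 19/(154*(x - 4))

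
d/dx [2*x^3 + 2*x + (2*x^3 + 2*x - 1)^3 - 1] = 72*x^8 + 168*x^6 - 72*x^5 + 120*x^4 - 96*x^3 + 48*x^2 - 24*x + 8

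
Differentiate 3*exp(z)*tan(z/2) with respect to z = 3*(tan(z/2) + 1)^2*exp(z)/2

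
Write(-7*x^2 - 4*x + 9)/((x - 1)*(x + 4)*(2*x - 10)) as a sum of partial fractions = -29/(30*(x + 4)) + 1/(20*(x - 1)) - 31/(12*(x - 5))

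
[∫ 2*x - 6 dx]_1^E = -4 + (3 - E)^2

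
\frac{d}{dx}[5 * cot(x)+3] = -5/sin(x)^2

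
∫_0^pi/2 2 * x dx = pi^2/4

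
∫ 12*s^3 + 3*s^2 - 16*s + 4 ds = 3*s^4 + s^3 - 8*s^2 + 4*s + C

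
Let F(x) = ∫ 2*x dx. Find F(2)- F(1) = 3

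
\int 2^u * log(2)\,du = 2^u + C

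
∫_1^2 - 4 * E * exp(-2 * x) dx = -2*exp(-1) + 2*exp(-3)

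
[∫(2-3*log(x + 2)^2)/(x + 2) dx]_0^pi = -log(2 + pi)^3 - 2*log(2) + log(2)^3 + 2*log(2 + pi)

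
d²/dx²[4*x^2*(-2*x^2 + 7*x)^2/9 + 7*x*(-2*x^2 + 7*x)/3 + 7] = 160*x^4/3 - 2240*x^3/9 + 784*x^2/3 - 28*x + 98/3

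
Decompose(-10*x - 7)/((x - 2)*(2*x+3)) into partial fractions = -16/(7*(2*x + 3)) - 27/(7*(x - 2))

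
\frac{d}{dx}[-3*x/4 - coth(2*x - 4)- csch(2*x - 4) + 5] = (8*sinh(2*x - 4)^2*coth(2*x - 4)*csch(2*x - 4) - 3*sinh(2*x - 4)^2 + 8)/(4*sinh(2*x - 4)^2)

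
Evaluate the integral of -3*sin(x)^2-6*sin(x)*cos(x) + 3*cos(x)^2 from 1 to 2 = 3*sqrt(2)*(sin(pi/4 + 4) - sin(pi/4 + 2))/2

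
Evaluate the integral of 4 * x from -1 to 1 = 0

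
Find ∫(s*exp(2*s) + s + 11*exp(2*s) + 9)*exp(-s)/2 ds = (s + 10)*sinh(s) + C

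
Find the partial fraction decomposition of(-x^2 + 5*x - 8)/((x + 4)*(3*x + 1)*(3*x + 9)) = -1/(3*(3*x + 1)) - 4/(3*(x + 4)) + 4/(3*(x + 3))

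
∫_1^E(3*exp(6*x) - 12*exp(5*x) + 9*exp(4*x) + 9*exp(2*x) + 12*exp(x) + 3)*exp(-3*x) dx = -(-2 - exp(-1) + E)^3 + (-2 - exp(-E) + exp(E))^3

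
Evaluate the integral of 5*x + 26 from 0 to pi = -10 + (2 + 5*pi)*(pi/2 + 5)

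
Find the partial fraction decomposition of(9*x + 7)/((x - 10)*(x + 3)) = 20/(13*(x + 3)) + 97/(13*(x - 10))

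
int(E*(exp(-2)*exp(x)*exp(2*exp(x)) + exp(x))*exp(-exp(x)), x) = 2*sinh(exp(x) - 1) + C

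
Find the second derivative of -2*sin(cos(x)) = 2*sin(x)^2*sin(cos(x)) + 2*cos(x)*cos(cos(x))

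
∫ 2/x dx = 2*log(x) + C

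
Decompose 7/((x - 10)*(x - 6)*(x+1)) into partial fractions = 1/(11*(x + 1)) - 1/(4*(x - 6)) + 7/(44*(x - 10))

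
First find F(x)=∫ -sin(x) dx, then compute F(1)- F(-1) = 0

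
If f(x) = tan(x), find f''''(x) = 24*tan(x)^5 + 40*tan(x)^3 + 16*tan(x)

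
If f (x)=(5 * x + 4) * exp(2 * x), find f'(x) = 10*x*exp(2*x) + 13*exp(2*x)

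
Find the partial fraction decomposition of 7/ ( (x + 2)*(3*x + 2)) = 21/(4*(3*x + 2)) - 7/(4*(x + 2))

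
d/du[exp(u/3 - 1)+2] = exp(u/3 - 1)/3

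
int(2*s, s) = s^2 + C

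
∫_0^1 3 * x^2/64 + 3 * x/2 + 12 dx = 817/64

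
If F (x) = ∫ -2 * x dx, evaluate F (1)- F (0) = -1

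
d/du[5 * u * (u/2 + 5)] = 5*u + 25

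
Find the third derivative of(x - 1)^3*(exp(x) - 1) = x^3*exp(x) + 6*x^2*exp(x) + 3*x*exp(x) - 4*exp(x) - 6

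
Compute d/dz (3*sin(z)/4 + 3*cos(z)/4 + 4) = -3*sin(z)/4 + 3*cos(z)/4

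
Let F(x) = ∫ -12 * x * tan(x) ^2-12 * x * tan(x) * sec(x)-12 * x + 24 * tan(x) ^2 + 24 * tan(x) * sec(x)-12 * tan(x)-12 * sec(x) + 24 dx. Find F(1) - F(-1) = -24*sec(1) + 48*tan(1)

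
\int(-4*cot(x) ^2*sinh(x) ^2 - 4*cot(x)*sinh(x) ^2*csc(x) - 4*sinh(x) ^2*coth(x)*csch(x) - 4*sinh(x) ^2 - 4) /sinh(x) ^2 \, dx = 4*cot(x) + 4*csc(x) + 4/tanh(x) + 4/sinh(x) + C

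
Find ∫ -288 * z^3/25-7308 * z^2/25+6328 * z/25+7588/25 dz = -72*z^4/25 - 2436*z^3/25 + 3164*z^2/25 + 7588*z/25 + C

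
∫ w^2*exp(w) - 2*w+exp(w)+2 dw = ((w - 1)^2 + 2)*(exp(w) - 1) + C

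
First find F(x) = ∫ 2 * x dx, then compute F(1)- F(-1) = 0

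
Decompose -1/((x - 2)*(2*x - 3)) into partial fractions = 2/(2*x - 3) - 1/(x - 2)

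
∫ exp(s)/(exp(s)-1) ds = log(exp(s) - 1) + C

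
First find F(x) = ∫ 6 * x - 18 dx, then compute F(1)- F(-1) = -36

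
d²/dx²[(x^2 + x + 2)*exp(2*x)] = 4*x^2*exp(2*x) + 12*x*exp(2*x) + 14*exp(2*x)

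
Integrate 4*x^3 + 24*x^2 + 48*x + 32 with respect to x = x^4 + 8*x^3 + 24*x^2 + 32*x + C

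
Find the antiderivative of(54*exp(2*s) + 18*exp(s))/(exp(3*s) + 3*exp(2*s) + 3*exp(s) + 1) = 3*(7*exp(2*s) - 4*exp(s) - 5)/(exp(2*s) + 2*exp(s) + 1) + C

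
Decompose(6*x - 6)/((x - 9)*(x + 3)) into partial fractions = 2/(x + 3) + 4/(x - 9)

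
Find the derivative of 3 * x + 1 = 3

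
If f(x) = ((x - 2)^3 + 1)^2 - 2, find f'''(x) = 120*x^3 - 720*x^2 + 1440*x - 948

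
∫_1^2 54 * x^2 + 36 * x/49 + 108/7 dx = 6984/49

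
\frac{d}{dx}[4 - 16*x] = -16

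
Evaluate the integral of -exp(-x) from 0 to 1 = -1 + exp(-1)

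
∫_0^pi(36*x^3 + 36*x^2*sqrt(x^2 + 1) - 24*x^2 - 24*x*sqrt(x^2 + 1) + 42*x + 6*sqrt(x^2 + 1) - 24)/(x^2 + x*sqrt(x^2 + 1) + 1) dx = -24*pi + 6*log(pi + sqrt(1 + pi^2)) + 18*pi^2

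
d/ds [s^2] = 2*s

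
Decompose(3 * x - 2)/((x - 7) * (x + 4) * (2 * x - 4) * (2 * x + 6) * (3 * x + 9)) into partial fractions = -7/(396*(x + 4)) + 107/(6000*(x + 3)) - 11/(600*(x + 3)^2) - 1/(2250*(x - 2)) + 19/(66000*(x - 7))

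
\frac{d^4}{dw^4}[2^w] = 2^w*log(2)^4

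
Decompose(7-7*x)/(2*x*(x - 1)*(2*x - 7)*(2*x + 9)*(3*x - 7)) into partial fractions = 27/(574*(3*x - 7)) + 7/(2952*(2*x + 9)) - 1/(56*(2*x - 7)) - 1/(126*x)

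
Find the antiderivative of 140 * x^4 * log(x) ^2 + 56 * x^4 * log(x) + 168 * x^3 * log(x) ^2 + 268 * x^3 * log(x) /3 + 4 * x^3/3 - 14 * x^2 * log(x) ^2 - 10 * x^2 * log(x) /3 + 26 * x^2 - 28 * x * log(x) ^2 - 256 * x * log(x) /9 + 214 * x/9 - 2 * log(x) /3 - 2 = 2*(21*x^2*log(x)^2 + x*log(x) + 6)*(6*x^3 + 9*x^2 - x - 3)/9 + C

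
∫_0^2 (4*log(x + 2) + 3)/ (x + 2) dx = 3*log(2) + 6*log(2)^2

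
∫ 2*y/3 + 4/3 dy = y^2/3 + 4*y/3 + C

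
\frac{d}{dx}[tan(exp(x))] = exp(x)/cos(exp(x))^2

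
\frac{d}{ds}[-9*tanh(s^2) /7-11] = -18*s/(7*cosh(s^2)^2)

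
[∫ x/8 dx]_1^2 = 3/16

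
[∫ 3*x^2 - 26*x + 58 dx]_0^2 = 72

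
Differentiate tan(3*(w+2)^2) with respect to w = 6*w*tan(3*w^2 + 12*w + 12)^2 + 6*w + 12*tan(3*w^2 + 12*w + 12)^2 + 12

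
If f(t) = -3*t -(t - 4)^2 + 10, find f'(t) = 5 - 2*t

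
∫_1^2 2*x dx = 3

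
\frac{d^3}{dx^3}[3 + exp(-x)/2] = -exp(-x)/2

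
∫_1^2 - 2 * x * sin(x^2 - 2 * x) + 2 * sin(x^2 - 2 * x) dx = 1 - cos(1)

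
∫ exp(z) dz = exp(z) + C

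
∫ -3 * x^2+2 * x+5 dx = -x^3 + x^2 + 5*x + C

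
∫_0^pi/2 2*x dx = pi^2/4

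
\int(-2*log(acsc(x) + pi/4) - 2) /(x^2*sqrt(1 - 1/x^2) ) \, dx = (4*acsc(x) + pi)*log(acsc(x) + pi/4)/2 + C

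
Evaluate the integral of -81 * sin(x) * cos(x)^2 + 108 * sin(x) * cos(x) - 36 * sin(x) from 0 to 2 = (-2 + 3*cos(2))^3 - 1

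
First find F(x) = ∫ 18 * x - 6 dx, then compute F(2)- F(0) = 24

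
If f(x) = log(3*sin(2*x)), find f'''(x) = 16*cos(2*x)/sin(2*x)^3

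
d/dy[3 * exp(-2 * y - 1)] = -6*exp(-2*y - 1)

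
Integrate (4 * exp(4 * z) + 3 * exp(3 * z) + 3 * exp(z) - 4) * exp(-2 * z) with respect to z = 8*sinh(z)^2 + 6*sinh(z) + C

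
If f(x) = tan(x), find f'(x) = cos(x)^(-2)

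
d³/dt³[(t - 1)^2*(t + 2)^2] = 24*t + 12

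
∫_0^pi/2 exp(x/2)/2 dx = -1 + exp(pi/4)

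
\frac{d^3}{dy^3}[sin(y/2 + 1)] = -cos(y/2 + 1)/8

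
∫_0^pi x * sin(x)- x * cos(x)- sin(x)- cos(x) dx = pi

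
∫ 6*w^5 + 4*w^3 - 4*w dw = w^6 + w^4 - 2*w^2 + C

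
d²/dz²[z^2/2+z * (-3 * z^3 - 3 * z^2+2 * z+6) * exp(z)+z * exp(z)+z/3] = -3*z^4*exp(z) - 27*z^3*exp(z) - 52*z^2*exp(z) - 3*z*exp(z) + 18*exp(z) + 1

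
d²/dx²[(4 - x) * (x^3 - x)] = -12*x^2 + 24*x + 2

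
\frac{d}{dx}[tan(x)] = cos(x)^(-2)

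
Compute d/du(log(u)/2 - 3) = 1/(2*u)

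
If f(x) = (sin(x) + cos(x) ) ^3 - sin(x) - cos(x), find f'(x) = sqrt(2)*(3*sin(3*x + pi/4) + cos(x + pi/4))/2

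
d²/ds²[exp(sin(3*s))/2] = 9*(-sin(3*s) + cos(3*s)^2)*exp(sin(3*s))/2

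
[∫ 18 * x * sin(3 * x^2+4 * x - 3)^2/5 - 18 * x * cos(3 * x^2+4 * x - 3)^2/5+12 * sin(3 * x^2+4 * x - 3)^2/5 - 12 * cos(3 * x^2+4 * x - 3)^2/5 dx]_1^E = -3*sin(-6 + 8*E + 6*exp(2))/10 + 3*sin(8)/10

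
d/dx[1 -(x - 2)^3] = -3*x^2 + 12*x - 12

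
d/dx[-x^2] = -2*x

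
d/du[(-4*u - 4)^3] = -192*u^2 - 384*u - 192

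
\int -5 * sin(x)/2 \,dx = 5*cos(x)/2 + C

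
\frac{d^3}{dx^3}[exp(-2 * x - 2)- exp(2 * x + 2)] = (-8*exp(4*x + 4) - 8)*exp(-2*x - 2)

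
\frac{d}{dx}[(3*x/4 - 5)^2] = 9*x/8 - 15/2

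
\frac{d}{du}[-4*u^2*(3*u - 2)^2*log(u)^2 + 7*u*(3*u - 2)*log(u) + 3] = -144*u^3*log(u)^2 - 72*u^3*log(u) + 144*u^2*log(u)^2 + 96*u^2*log(u) - 32*u*log(u)^2 + 10*u*log(u) + 21*u - 14*log(u) - 14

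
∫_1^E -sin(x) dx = cos(E) - cos(1)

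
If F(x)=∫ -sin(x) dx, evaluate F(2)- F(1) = -cos(1) + cos(2)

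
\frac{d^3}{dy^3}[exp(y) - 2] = exp(y)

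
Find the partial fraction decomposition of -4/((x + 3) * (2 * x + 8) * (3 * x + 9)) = -2/(3*(x + 4)) + 2/(3*(x + 3)) - 2/(3*(x + 3)^2)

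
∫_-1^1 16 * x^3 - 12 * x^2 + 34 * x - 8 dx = -24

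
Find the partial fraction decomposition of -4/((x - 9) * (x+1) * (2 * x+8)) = -2/(39*(x + 4)) + 1/(15*(x + 1)) - 1/(65*(x - 9))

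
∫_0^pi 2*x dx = pi^2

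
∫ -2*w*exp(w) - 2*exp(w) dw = -2*w*exp(w) + C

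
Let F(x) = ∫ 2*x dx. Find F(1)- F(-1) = 0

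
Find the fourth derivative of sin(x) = sin(x)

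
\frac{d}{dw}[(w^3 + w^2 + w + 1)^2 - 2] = 6*w^5 + 10*w^4 + 12*w^3 + 12*w^2 + 6*w + 2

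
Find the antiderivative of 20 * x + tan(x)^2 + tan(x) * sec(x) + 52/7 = 10*x^2 + 45*x/7 + tan(x) + sec(x) + C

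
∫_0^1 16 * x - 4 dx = 4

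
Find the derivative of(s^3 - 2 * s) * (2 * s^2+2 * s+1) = 10*s^4 + 8*s^3 - 9*s^2 - 8*s - 2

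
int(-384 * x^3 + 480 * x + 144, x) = -96*x^4 + 240*x^2 + 144*x + C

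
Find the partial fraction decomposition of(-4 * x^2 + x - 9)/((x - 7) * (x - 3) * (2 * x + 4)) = -3/(10*(x + 2)) + 21/(20*(x - 3)) - 11/(4*(x - 7))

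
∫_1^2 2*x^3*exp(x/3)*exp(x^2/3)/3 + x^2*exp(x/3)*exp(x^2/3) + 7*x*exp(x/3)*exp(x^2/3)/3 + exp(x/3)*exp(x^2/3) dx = -2*exp(2/3) + 6*exp(2)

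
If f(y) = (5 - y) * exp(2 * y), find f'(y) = -2*y*exp(2*y) + 9*exp(2*y)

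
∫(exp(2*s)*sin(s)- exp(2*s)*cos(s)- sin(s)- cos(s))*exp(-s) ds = -2*cos(s)*sinh(s) + C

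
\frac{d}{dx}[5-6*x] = -6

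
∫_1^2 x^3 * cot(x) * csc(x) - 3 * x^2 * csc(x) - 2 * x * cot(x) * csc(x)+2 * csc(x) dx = -4*csc(2) - csc(1)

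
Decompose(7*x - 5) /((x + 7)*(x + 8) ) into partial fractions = 61/(x + 8) - 54/(x + 7)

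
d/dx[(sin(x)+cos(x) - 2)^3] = 3*sqrt(2)*(sqrt(2)*sin(x + pi/4) - 2)^2*cos(x + pi/4)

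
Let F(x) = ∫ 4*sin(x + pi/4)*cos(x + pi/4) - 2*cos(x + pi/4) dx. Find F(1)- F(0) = -2*sin(pi/4 + 1) + sin(2) + sqrt(2)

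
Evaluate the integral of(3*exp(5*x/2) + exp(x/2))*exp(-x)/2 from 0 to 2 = E*(-exp(-2) + exp(2))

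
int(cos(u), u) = sin(u) + C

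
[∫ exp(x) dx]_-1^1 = E - exp(-1)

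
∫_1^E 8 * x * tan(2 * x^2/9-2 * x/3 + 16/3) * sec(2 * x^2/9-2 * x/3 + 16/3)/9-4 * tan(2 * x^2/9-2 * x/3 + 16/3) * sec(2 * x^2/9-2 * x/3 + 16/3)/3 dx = -2*sec(44/9) + 2/cos(2*(-3*E + exp(2) + 24)/9)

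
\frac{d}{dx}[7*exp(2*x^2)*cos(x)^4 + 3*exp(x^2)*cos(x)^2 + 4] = 28*x*exp(2*x^2)*cos(x)^4 + 6*x*exp(x^2)*cos(x)^2 - 28*exp(2*x^2)*sin(x)*cos(x)^3 - 3*exp(x^2)*sin(2*x)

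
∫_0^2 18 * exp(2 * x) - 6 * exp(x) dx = -4 + (-1 + 3*exp(2))^2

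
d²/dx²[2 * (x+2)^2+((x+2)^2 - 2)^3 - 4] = 30*x^4 + 240*x^3 + 648*x^2 + 672*x + 220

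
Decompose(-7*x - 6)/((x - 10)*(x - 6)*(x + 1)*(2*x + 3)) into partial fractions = -12/(115*(2*x + 3)) + 1/(77*(x + 1)) + 4/(35*(x - 6)) - 19/(253*(x - 10))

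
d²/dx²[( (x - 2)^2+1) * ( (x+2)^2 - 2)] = 12*x^2 - 18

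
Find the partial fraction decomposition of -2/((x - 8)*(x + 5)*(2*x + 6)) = -1/(26*(x + 5)) + 1/(22*(x + 3)) - 1/(143*(x - 8))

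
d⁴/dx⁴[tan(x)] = 24*tan(x)^5 + 40*tan(x)^3 + 16*tan(x)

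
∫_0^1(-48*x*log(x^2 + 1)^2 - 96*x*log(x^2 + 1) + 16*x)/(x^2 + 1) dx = -24*log(2)^2 - 8*log(2)^3 + 8*log(2)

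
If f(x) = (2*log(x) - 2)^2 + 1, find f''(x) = (16 - 8*log(x))/x^2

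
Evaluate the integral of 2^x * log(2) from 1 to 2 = 2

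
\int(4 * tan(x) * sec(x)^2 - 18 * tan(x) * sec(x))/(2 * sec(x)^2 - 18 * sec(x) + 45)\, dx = log((2*sec(x) - 9)^2/9 + 1) + C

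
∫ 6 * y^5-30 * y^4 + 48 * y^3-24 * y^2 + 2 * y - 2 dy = y^6 - 6*y^5 + 12*y^4 - 8*y^3 + y^2 - 2*y + C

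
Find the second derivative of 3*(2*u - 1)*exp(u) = 6*u*exp(u) + 9*exp(u)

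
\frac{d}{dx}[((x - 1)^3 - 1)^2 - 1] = 6*x^5 - 30*x^4 + 60*x^3 - 66*x^2 + 42*x - 12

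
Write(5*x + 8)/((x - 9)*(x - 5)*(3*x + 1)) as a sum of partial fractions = 57/(448*(3*x + 1)) - 33/(64*(x - 5)) + 53/(112*(x - 9))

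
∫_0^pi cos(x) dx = 0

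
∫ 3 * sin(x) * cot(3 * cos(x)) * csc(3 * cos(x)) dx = csc(3*cos(x)) + C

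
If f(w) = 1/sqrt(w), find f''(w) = 3/(4*w^(5/2))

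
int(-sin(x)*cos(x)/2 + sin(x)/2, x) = -cos(x)/2 + cos(2*x)/8 + C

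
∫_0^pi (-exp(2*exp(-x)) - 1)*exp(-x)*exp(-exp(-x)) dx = -E - exp(-exp(-pi)) + exp(-1) + exp(exp(-pi))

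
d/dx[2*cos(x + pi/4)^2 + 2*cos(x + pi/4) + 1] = -2*sin(x + pi/4) - 2*cos(2*x)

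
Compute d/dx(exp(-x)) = -exp(-x)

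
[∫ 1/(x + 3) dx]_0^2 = -log(3) + log(5)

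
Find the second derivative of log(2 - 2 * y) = -1/(y^2 - 2*y + 1)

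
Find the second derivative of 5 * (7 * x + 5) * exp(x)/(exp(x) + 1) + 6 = (-35*x*exp(2*x) + 35*x*exp(x) + 45*exp(2*x) + 95*exp(x))/(exp(3*x) + 3*exp(2*x) + 3*exp(x) + 1)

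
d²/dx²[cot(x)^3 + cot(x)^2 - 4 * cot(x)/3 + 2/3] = 12*cot(x)^5 + 6*cot(x)^4 + 46*cot(x)^3/3 + 8*cot(x)^2 + 10*cot(x)/3 + 2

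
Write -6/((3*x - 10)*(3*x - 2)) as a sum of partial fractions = 3/(4*(3*x - 2)) - 3/(4*(3*x - 10))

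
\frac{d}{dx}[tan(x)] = cos(x)^(-2)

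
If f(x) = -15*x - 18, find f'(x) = -15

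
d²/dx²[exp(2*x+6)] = 4*exp(2*x + 6)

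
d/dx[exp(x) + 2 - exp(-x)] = (exp(2*x) + 1)*exp(-x)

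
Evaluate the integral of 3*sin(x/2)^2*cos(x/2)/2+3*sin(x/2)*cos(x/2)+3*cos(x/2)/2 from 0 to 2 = -1 + (sin(1) + 1)^3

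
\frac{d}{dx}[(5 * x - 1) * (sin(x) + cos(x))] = -5*x*sin(x) + 5*x*cos(x) + 6*sin(x) + 4*cos(x)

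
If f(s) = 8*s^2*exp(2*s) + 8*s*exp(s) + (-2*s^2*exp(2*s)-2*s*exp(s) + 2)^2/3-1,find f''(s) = 64*s^4*exp(4*s)/3 + 128*s^3*exp(4*s)/3 + 24*s^3*exp(3*s) + 16*s^2*exp(4*s) + 48*s^2*exp(3*s) + 80*s^2*exp(2*s)/3 + 16*s*exp(3*s) + 160*s*exp(2*s)/3 + 16*s*exp(s)/3 + 40*exp(2*s)/3 + 32*exp(s)/3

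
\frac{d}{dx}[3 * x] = 3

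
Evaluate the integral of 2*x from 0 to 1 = 1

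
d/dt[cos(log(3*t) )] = -sin(log(t) + log(3))/t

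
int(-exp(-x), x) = exp(-x) + C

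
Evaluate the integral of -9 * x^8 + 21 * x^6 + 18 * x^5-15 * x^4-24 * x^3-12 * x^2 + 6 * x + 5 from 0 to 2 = -138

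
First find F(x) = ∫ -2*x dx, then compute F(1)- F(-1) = 0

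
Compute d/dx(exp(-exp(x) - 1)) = -exp(x - exp(x) - 1)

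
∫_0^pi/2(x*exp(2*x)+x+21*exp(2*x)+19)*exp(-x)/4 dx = (pi/8 + 5)*(-exp(-pi/2) + exp(pi/2))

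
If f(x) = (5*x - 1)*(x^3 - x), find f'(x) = 20*x^3 - 3*x^2 - 10*x + 1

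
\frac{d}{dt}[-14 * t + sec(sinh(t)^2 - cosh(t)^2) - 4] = -14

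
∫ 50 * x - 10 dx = 25*x^2 - 10*x + C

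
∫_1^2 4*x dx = 6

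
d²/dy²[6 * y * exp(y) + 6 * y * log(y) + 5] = (6*y^2*exp(y) + 12*y*exp(y) + 6)/y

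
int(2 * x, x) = x^2 + C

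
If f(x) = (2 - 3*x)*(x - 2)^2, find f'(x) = -9*x^2 + 28*x - 20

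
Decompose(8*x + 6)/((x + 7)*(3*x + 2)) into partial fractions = 2/(19*(3*x + 2)) + 50/(19*(x + 7))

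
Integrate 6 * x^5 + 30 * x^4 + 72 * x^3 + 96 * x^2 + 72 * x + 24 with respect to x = x^6 + 6*x^5 + 18*x^4 + 32*x^3 + 36*x^2 + 24*x + C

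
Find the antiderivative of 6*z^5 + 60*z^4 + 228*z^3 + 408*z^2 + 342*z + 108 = z^6 + 12*z^5 + 57*z^4 + 136*z^3 + 171*z^2 + 108*z + C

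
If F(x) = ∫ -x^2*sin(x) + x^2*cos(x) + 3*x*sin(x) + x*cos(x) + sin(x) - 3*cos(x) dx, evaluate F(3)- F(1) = 4*cos(3) + 4*sin(3) + 2*cos(1) + 2*sin(1)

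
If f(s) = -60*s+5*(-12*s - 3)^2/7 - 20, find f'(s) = 1440*s/7 - 60/7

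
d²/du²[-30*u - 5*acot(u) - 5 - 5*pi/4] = -10*u/(u^4 + 2*u^2 + 1)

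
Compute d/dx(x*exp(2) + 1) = exp(2)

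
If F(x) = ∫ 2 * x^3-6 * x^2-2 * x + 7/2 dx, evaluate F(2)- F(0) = -5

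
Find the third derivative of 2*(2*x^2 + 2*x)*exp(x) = 4*x^2*exp(x) + 28*x*exp(x) + 36*exp(x)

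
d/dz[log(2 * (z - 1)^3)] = 3/(z - 1)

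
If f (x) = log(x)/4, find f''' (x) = 1/(2*x^3)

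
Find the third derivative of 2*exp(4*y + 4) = 128*exp(4*y + 4)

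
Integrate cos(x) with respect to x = sin(x) + C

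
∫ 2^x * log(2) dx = 2^x + C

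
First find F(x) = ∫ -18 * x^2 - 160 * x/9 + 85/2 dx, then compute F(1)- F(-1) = 73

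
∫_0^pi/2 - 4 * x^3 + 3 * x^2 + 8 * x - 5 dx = -2 + (-2 + pi/2)*(-pi^3/8 - pi^2/4 - 1 + pi)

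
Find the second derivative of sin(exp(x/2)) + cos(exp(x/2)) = sqrt(2)*(exp(x/2)*cos(exp(x/2) + pi/4) - exp(x)*sin(exp(x/2) + pi/4))/4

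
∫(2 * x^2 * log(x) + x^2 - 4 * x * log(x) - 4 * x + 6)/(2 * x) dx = ((x - 2)^2 + 2)*log(x)/2 + C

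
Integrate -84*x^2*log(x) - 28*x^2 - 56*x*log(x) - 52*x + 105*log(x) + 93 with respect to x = -(2*x - 3)*(2*x + 5)*(7*x*log(x) + 3) + C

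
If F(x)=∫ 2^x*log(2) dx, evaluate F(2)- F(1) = 2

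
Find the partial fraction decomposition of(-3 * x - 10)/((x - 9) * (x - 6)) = 28/(3*(x - 6)) - 37/(3*(x - 9))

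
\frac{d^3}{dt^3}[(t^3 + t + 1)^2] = 120*t^3 + 48*t + 12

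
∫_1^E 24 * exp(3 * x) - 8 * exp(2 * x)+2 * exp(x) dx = -4*exp(2*E) - 8*exp(3) - 2*E + 4*exp(2) + 2*exp(E) + 8*exp(3*E)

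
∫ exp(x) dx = exp(x) + C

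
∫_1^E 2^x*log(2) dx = -2 + 2^E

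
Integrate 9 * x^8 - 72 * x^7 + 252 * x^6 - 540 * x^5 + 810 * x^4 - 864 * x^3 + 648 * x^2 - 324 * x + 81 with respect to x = x^9 - 9*x^8 + 36*x^7 - 90*x^6 + 162*x^5 - 216*x^4 + 216*x^3 - 162*x^2 + 81*x + C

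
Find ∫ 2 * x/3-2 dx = x^2/3 - 2*x + C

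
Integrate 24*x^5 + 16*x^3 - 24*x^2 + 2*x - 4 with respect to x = 4*x^6 + 4*x^4 - 8*x^3 + x^2 - 4*x + C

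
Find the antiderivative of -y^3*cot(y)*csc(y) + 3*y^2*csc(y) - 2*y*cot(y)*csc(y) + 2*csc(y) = y*(y^2 + 2)*csc(y) + C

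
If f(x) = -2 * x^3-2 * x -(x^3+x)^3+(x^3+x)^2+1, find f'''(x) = -504*x^6 - 630*x^4 + 120*x^3 - 180*x^2 + 48*x - 18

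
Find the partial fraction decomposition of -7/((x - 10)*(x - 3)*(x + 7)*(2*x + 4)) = 7/(1700*(x + 7)) - 7/(600*(x + 2)) + 1/(100*(x - 3)) - 1/(408*(x - 10))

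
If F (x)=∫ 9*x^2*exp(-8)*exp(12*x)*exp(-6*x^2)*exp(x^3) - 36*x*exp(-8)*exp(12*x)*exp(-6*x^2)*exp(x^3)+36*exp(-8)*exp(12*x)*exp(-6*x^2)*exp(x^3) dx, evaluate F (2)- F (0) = 3 - 3*exp(-8)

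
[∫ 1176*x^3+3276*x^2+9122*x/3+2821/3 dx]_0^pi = -216 + 13*pi/3 + 7*pi^2/3 + 6*(6 + 13*pi + 7*pi^2)^2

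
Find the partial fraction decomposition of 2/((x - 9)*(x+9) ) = -1/(9*(x + 9)) + 1/(9*(x - 9))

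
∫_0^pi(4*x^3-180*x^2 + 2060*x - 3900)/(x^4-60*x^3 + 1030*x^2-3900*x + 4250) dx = -log(170) + log(1 + (-6*pi + pi^2/5 + 13)^2)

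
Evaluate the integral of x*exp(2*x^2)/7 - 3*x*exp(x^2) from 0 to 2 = -3*exp(4)/2 + 41/28 + exp(8)/28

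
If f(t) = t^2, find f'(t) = 2*t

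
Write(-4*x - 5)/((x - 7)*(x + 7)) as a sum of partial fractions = -23/(14*(x + 7)) - 33/(14*(x - 7))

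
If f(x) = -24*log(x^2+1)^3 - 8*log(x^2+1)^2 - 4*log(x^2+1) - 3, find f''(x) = (144*x^2*log(x^2 + 1)^2 - 544*x^2*log(x^2 + 1) - 56*x^2 - 144*log(x^2 + 1)^2 - 32*log(x^2 + 1) - 8)/(x^4 + 2*x^2 + 1)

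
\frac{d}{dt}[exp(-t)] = -exp(-t)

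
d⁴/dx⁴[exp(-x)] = exp(-x)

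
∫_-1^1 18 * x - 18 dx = -36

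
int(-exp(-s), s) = exp(-s) + C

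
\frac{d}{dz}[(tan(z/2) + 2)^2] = (sin(z/2)/cos(z/2) + 2)/cos(z/2)^2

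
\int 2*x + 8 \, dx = x^2 + 8*x + C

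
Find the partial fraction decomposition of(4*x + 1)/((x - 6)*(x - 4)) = -17/(2*(x - 4)) + 25/(2*(x - 6))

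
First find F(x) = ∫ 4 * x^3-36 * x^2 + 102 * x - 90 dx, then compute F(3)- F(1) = -4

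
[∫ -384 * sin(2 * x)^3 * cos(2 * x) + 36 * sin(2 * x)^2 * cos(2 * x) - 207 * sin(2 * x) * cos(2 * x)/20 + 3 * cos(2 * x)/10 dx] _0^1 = -3*(-4*sin(2)^2 + sin(2)/4)^2 - 12*sin(2)^2/5 + 3*sin(2)/20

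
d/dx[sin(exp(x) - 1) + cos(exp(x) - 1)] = sqrt(2)*exp(x)*cos(exp(x) - 1 + pi/4)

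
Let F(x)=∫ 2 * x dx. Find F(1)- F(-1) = 0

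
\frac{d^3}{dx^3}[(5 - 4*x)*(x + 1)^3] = -96*x - 42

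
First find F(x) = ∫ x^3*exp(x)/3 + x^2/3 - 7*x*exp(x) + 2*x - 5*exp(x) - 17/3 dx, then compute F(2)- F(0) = -34*exp(2)/3 - 58/9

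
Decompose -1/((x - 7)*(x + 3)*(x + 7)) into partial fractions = -1/(56*(x + 7)) + 1/(40*(x + 3)) - 1/(140*(x - 7))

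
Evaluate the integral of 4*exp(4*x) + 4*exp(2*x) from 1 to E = -(1 + exp(2))^2 + (1 + exp(2*E))^2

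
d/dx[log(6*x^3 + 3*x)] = (6*x^2 + 1)/(2*x^3 + x)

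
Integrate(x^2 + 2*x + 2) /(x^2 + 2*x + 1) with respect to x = x*(x + 2)/(x + 1) + C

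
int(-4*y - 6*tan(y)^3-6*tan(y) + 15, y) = -2*y^2 + 15*y - 3*tan(y)^2 + C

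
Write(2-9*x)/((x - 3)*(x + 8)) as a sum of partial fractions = -74/(11*(x + 8)) - 25/(11*(x - 3))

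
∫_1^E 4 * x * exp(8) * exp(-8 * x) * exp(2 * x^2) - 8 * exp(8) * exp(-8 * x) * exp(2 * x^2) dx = -exp(2) + exp(2*(-2 + E)^2)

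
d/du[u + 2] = 1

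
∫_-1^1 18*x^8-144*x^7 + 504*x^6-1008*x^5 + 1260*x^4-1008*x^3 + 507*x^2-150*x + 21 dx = 1032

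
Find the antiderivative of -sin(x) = cos(x) + C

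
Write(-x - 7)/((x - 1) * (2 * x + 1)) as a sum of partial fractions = 13/(3*(2*x + 1)) - 8/(3*(x - 1))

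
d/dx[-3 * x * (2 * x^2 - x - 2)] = -18*x^2 + 6*x + 6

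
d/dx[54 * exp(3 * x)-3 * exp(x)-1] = 162*exp(3*x) - 3*exp(x)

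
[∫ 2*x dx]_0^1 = 1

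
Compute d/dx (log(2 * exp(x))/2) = 1/2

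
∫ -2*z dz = -z^2 + C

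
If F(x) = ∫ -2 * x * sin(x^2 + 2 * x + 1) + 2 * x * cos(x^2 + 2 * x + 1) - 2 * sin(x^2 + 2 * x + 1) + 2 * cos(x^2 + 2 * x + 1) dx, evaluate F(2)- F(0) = cos(9) - sin(1) - cos(1) + sin(9)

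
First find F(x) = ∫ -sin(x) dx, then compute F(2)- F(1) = -cos(1) + cos(2)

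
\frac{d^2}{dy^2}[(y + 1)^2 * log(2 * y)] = (2*y^2*log(y) + 2*y^2*log(2) + 3*y^2 + 2*y - 1)/y^2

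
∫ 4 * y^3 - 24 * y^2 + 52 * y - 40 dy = y^4 - 8*y^3 + 26*y^2 - 40*y + C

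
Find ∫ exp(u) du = exp(u) + C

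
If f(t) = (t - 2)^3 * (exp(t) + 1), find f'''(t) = t^3*exp(t) + 3*t^2*exp(t) - 6*t*exp(t) - 2*exp(t) + 6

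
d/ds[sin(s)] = cos(s)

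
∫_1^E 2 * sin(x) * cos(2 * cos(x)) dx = sin(2*cos(1)) - sin(2*cos(E))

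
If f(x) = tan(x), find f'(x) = cos(x)^(-2)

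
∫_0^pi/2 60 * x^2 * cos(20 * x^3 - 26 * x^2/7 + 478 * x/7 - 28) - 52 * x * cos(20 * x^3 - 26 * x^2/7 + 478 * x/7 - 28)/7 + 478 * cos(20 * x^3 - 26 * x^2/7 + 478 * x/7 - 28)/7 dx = cos(-5*pi^3/2 + 5*pi/14 + 13*pi^2/14 + 28) + sin(28)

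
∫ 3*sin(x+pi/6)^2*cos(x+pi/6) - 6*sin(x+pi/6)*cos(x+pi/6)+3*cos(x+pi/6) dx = (sin(x + pi/6) - 1)^3 + C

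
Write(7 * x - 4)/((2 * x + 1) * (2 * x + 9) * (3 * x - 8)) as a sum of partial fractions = 132/(817*(3*x - 8)) - 71/(344*(2*x + 9)) + 15/(152*(2*x + 1))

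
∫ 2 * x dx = x^2 + C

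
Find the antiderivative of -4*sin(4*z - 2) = cos(4*z - 2) + C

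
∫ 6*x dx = 3*x^2 + C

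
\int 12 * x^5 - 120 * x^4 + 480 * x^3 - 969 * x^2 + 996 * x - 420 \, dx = 2*x^6 - 24*x^5 + 120*x^4 - 323*x^3 + 498*x^2 - 420*x + C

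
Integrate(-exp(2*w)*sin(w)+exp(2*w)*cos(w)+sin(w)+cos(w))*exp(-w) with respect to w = 2*cos(w)*sinh(w) + C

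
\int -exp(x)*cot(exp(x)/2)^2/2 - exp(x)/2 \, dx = cot(exp(x)/2) + C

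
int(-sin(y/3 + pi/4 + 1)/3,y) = cos(y/3 + pi/4 + 1) + C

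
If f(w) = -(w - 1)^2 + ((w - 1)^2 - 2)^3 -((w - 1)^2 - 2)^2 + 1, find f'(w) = 6*w^5 - 30*w^4 + 32*w^3 + 24*w^2 - 24*w - 8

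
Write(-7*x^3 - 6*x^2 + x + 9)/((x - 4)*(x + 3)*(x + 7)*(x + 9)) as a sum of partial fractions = -1539/(52*(x + 9)) + 2109/(88*(x + 7)) - 47/(56*(x + 3)) - 531/(1001*(x - 4))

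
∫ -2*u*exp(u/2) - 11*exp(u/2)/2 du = (-4*u - 3)*exp(u/2) + C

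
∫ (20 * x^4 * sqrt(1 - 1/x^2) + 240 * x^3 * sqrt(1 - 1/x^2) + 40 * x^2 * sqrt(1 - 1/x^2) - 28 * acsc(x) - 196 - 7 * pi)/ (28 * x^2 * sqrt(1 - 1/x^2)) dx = 5*x^3/21 + 30*x^2/7 + 10*x/7 + (4*acsc(x) + pi)^2/32 + 7*acsc(x) + C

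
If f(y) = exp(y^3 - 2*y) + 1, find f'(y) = 3*y^2*exp(y^3 - 2*y) - 2*exp(y^3 - 2*y)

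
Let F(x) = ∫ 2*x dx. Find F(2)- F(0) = 4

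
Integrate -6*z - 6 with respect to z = -3*z^2 - 6*z + C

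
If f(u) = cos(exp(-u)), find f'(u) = exp(-u)*sin(exp(-u))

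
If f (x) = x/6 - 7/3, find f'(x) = 1/6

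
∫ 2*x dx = x^2 + C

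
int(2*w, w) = w^2 + C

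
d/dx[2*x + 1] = 2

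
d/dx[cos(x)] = -sin(x)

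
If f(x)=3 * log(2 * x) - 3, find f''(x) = -3/x^2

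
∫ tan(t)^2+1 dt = tan(t) + C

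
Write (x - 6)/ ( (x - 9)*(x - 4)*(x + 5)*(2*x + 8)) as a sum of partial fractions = 11/(252*(x + 5)) - 5/(104*(x + 4)) + 1/(360*(x - 4)) + 3/(1820*(x - 9))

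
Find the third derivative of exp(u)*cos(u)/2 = -sqrt(2)*exp(u)*sin(u + pi/4)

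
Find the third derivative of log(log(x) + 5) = (2*log(x)^2 + 23*log(x) + 67)/(x^3*log(x)^3 + 15*x^3*log(x)^2 + 75*x^3*log(x) + 125*x^3)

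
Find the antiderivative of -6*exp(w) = -6*exp(w) + C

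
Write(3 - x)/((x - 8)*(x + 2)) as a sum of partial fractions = -1/(2*(x + 2)) - 1/(2*(x - 8))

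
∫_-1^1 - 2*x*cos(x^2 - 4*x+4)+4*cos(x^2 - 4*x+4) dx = -sin(1) + sin(9)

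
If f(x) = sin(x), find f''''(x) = sin(x)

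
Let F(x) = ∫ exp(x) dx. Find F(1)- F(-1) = E - exp(-1)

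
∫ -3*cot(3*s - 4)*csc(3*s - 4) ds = csc(3*s - 4) + C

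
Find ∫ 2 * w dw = w^2 + C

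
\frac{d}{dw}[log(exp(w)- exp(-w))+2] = (exp(2*w) + 1)/(exp(2*w) - 1)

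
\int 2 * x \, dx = x^2 + C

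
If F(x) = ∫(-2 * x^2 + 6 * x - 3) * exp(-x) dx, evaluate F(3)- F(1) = -exp(-1) + 13*exp(-3)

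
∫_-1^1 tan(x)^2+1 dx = 2*tan(1)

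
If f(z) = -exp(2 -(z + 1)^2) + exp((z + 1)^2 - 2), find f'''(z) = (8*z^3*exp(2*z^2 + 4*z - 2) + 8*z^3 + 24*z^2*exp(2*z^2 + 4*z - 2) + 24*z^2 + 36*z*exp(2*z^2 + 4*z - 2) + 12*z + 20*exp(2*z^2 + 4*z - 2) - 4)*exp(-z^2 - 2*z + 1)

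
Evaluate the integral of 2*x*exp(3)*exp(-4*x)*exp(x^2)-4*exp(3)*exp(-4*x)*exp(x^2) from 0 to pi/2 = -exp(3) + exp(-1 + (-2 + pi/2)^2)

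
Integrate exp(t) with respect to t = exp(t) + C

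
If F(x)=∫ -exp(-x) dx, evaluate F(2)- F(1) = -exp(-1) + exp(-2)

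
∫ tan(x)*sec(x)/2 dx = sec(x)/2 + C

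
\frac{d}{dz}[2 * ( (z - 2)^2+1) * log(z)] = (4*z^2*log(z) + 2*z^2 - 8*z*log(z) - 8*z + 10)/z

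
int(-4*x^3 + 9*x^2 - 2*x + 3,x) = -x^4 + 3*x^3 - x^2 + 3*x + C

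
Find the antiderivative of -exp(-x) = exp(-x) + C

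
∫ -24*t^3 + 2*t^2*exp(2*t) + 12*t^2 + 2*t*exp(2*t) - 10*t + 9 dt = t^2*exp(2*t) - (2*t^2 + 2*t + 3)*(3*t^2 - 5*t + 3) + C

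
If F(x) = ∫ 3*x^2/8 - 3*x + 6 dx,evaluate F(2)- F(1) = 19/8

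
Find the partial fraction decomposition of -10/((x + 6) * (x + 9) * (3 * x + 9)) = -5/(27*(x + 9)) + 10/(27*(x + 6)) - 5/(27*(x + 3))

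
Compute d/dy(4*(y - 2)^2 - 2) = 8*y - 16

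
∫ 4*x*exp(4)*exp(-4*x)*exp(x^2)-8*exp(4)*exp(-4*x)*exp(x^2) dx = 2*exp((x - 2)^2) + C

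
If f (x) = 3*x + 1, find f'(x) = 3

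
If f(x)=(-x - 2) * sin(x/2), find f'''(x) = x*cos(x/2)/8 + 3*sin(x/2)/4 + cos(x/2)/4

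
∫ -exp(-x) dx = exp(-x) + C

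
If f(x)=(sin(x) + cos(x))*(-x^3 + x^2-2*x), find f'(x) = x^3*sin(x) - x^3*cos(x) - 4*x^2*sin(x) - 2*x^2*cos(x) + 4*x*sin(x) - 2*sin(x) - 2*cos(x)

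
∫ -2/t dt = -2*log(t) + C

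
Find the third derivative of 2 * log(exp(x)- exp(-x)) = (16*exp(4*x) + 16*exp(2*x))/(exp(6*x) - 3*exp(4*x) + 3*exp(2*x) - 1)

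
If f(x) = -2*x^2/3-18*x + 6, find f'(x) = -4*x/3 - 18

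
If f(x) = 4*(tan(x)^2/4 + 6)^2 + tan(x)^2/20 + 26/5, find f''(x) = 5*tan(x)^6 + 803*tan(x)^4/10 + 497*tan(x)^2/5 + 241/10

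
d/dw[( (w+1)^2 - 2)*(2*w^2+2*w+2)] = 8*w^3 + 18*w^2 + 8*w + 2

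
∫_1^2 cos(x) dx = -sin(1) + sin(2)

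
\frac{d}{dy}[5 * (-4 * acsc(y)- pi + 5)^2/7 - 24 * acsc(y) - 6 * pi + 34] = (-160*acsc(y) - 40*pi + 368)/(7*y^2*sqrt(1 - 1/y^2))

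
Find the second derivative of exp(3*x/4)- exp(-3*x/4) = (9*exp(3*x/2) - 9)*exp(-3*x/4)/16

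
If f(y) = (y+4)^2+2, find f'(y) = 2*y + 8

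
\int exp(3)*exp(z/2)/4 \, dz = exp(z/2 + 3)/2 + C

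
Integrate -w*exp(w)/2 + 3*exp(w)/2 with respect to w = (4 - w)*exp(w)/2 + C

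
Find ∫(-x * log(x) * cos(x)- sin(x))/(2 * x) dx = -log(x)*sin(x)/2 + C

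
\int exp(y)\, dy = exp(y) + C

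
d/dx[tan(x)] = cos(x)^(-2)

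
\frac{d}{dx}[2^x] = 2^x*log(2)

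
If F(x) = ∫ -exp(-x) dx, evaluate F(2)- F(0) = -1 + exp(-2)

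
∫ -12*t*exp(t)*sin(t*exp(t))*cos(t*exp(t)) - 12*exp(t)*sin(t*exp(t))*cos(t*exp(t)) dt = 6*cos(t*exp(t))^2 + C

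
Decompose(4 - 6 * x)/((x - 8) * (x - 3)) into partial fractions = 14/(5*(x - 3)) - 44/(5*(x - 8))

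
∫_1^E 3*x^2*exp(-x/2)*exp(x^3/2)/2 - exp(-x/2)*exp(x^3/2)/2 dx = -1 + exp(-E/2 + exp(3)/2)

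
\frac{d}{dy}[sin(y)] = cos(y)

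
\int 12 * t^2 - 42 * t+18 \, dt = 4*t^3 - 21*t^2 + 18*t + C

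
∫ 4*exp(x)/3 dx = 4*exp(x)/3 + C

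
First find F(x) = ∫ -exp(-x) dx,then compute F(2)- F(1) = -exp(-1) + exp(-2)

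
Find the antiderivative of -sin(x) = cos(x) + C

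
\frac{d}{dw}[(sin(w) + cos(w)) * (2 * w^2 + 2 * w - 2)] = 2*sqrt(2)*w^2*cos(w + pi/4) + 2*w*sin(w) + 6*w*cos(w) + 4*sin(w)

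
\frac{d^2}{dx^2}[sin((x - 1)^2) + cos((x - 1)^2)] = -4*sqrt(2)*x^2*sin(x^2 - 2*x + pi/4 + 1) + 8*sqrt(2)*x*sin(x^2 - 2*x + pi/4 + 1) - 6*sin(x^2 - 2*x + 1) - 2*cos(x^2 - 2*x + 1)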